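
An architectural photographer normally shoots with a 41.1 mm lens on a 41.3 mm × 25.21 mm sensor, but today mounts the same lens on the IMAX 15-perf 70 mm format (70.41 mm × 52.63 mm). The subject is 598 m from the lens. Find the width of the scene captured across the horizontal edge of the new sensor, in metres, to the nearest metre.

The focal length stays 41.1 mm; the relevant sensor dimension is now w = 70.41 mm. Object distance dₒ = 598 m = 598000 mm.
Thin-lens field width W = w·(dₒ − f)/f = 70.41 × (598000 − 41.1)/41.1 ≈ 1024386.524 mm = 1024.39 m.

1024 m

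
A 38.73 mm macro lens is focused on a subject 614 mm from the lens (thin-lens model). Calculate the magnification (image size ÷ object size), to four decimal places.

0.0673×

Thin lens: 1/f = 1/dₒ + 1/dᵢ → 1/dᵢ = 1/38.73 − 1/614 = 0.0241911 mm⁻¹, so dᵢ ≈ 41.3375 mm.
Magnification m = dᵢ/dₒ = 41.3375/614 ≈ 0.06732.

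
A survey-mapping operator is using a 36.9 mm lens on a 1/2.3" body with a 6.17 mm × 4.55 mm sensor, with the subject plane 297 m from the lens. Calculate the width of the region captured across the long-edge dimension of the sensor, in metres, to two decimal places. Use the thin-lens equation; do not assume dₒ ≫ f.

dₒ: 297 m = 297000 mm.
Similar triangles through the lens centre give W/dₒ = w/dᵢ; with 1/f = 1/dₒ + 1/dᵢ this gives W = w·(dₒ − f)/f.
W = 6.17 mm × (297000 − 36.9) / 36.9 = 6.17 × 8047.7805 ≈ 49654.806 mm = 49.6548 m.

49.65 m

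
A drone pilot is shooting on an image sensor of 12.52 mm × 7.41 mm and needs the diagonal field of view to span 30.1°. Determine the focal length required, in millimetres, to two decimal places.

27.05 mm

Sensor diagonal = √(12.52² + 7.41²) = √211.6585 ≈ 14.5485 mm.
From α = 2·arctan(d/2f) we get f = d / (2·tan(α/2)).
With d = 14.5485 mm and α/2 = 15.05°, tan(α/2) ≈ 0.26888, so f ≈ 14.5485 / 0.53777 ≈ 27.0534 mm.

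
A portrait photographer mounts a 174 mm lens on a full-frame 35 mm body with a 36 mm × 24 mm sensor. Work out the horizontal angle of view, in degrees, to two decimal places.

11.81°

Angle of view α = 2·arctan(w/2f) with w = 36 mm and f = 174 mm.
w/2f = 0.10345; arctan(0.10345) ≈ 5.9061°, so α ≈ 11.8123°.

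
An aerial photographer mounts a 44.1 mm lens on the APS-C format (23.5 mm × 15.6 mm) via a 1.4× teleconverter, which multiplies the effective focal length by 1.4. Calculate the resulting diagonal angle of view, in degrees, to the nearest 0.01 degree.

25.73°

Effective focal length f = 44.1 × 1.4 = 61.74 mm.
Sensor diagonal = √(23.5² + 15.6²) = √795.6100 ≈ 28.2066 mm.
α = 2·arctan(28.207 / (2 × 61.74)) = 2·arctan(0.22843) ≈ 25.7346°.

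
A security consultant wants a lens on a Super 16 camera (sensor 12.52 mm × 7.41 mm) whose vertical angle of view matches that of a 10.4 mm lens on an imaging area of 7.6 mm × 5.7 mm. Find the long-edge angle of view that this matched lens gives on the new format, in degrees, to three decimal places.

Equal vertical AOV ⇒ f₂ = f₁ · 7.41/5.7 = 10.4 × 1.30000 ≈ 13.5200 mm.
Long-edge AOV on the new format = 2·arctan(12.52 / (2 × 13.5200)) = 2·arctan(0.46302) ≈ 49.6899°.

49.690°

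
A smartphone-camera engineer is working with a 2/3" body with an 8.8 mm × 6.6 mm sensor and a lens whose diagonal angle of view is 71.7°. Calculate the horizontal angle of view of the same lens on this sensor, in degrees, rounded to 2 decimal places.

Sensor diagonal = √(8.8² + 6.6²) = √121.0000 ≈ 11.0000 mm.
From the diagonal AOV: f = 11.0000 / (2·tan(35.85°)) = 11.0000 / 1.44510 ≈ 7.6119 mm.
Horizontal AOV = 2·arctan(8.8 / (2 × 7.6119)) = 2·arctan(0.57804) ≈ 60.0593°.

60.06°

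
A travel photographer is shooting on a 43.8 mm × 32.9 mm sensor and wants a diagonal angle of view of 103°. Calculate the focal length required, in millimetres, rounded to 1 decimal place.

21.8 mm

Sensor diagonal = √(43.8² + 32.9²) = √3000.8500 ≈ 54.7800 mm.
From α = 2·arctan(d/2f) we get f = d / (2·tan(α/2)).
With d = 54.7800 mm and α/2 = 51.5°, tan(α/2) ≈ 1.25717, so f ≈ 54.7800 / 2.51434 ≈ 21.7870 mm.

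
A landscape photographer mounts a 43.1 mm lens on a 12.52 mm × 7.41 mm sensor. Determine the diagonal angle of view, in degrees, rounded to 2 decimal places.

19.16°

Sensor diagonal = √(12.52² + 7.41²) = √211.6585 ≈ 14.5485 mm.
Angle of view α = 2·arctan(d/2f) with d = 14.5485 mm and f = 43.1 mm.
d/2f = 0.16878; arctan(0.16878) ≈ 9.5799°, so α ≈ 19.1597°.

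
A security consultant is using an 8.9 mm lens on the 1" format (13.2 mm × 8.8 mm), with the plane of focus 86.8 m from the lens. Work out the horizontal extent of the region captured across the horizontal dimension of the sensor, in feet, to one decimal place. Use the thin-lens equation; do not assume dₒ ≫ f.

422.3 ft

dₒ: 86.8 m = 86800 mm.
Similar triangles through the lens centre give W/dₒ = w/dᵢ; with 1/f = 1/dₒ + 1/dᵢ this gives W = w·(dₒ − f)/f.
W = 13.2 mm × (86800 − 8.9) / 8.9 = 13.2 × 9751.8090 ≈ 128723.879 mm = 128723.879/304.8 ft = 422.322 ft.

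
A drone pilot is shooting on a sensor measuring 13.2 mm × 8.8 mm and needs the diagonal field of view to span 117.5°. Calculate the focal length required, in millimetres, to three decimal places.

4.813 mm

Sensor diagonal = √(13.2² + 8.8²) = √251.6800 ≈ 15.8644 mm.
From α = 2·arctan(d/2f) we get f = d / (2·tan(α/2)).
With d = 15.8644 mm and α/2 = 58.75°, tan(α/2) ≈ 1.64795, so f ≈ 15.8644 / 3.29590 ≈ 4.8134 mm.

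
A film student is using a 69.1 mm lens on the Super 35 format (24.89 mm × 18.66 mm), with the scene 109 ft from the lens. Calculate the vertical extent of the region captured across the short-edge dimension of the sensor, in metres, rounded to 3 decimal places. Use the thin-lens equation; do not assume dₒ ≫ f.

dₒ: 109 ft × 304.8 mm/ft = 33223.20 mm.
Similar triangles through the lens centre give W/dₒ = h/dᵢ; with 1/f = 1/dₒ + 1/dᵢ this gives W = h·(dₒ − f)/f.
W = 18.66 mm × (33223.2 − 69.1) / 69.1 = 18.66 × 479.7988 ≈ 8953.046 mm = 8.95305 m.

8.953 m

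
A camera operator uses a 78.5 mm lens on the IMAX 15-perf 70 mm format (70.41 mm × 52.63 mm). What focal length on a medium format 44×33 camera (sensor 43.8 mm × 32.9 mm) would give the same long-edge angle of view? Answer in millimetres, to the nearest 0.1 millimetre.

Equal angle of view means equal width/f ratio, so f₂ = f₁ · (width₂/width₁) = 78.5 × 43.8/70.41.
f₂ = 78.5 × 0.62207 ≈ 48.833 mm.

48.8 mm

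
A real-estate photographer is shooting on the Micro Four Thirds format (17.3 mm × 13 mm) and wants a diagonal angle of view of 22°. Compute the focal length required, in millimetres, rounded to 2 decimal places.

Sensor diagonal = √(17.3² + 13²) = √468.2900 ≈ 21.6400 mm.
From α = 2·arctan(d/2f) we get f = d / (2·tan(α/2)).
With d = 21.6400 mm and α/2 = 11°, tan(α/2) ≈ 0.19438, so f ≈ 21.6400 / 0.38876 ≈ 55.6641 mm.

55.66 mm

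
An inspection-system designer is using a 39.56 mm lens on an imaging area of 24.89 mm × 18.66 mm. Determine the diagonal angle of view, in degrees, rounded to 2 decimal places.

42.93°

Sensor diagonal = √(24.89² + 18.66²) = √967.7077 ≈ 31.1080 mm.
Angle of view α = 2·arctan(d/2f) with d = 31.1080 mm and f = 39.56 mm.
d/2f = 0.39317; arctan(0.39317) ≈ 21.4635°, so α ≈ 42.9270°.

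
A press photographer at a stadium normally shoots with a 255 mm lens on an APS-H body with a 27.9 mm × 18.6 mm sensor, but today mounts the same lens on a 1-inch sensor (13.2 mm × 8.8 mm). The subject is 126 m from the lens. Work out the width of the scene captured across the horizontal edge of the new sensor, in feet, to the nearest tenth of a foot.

21.4 ft

The focal length stays 255 mm; the relevant sensor dimension is now w = 13.2 mm. Object distance dₒ = 126 m = 126000 mm.
Thin-lens field width W = w·(dₒ − f)/f = 13.2 × (126000 − 255)/255 ≈ 6509.153 mm = 6509.153/304.8 ft = 21.3555 ft.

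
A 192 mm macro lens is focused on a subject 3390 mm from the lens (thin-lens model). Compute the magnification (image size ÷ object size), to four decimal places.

0.0600×

Thin lens: 1/f = 1/dₒ + 1/dᵢ → 1/dᵢ = 1/192 − 1/3390 = 0.0049133 mm⁻¹, so dᵢ ≈ 203.5272 mm.
Magnification m = dᵢ/dₒ = 203.5272/3390 ≈ 0.06004.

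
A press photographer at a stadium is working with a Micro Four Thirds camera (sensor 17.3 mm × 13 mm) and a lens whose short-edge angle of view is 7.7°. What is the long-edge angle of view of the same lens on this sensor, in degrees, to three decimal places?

10.235°

From the short-edge AOV: f = 13 / (2·tan(3.85°)) = 13 / 0.13459 ≈ 96.5875 mm.
Long-edge AOV = 2·arctan(17.3 / (2 × 96.5875)) = 2·arctan(0.08956) ≈ 10.2351°.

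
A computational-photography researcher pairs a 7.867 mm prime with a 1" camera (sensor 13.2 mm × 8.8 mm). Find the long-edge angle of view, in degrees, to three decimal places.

79.990°

Angle of view α = 2·arctan(w/2f) with w = 13.2 mm and f = 7.867 mm.
w/2f = 0.83895; arctan(0.83895) ≈ 39.9949°, so α ≈ 79.9898°.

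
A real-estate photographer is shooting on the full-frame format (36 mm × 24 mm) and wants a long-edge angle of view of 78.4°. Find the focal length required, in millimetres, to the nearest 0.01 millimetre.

22.07 mm

From α = 2·arctan(w/2f) we get f = w / (2·tan(α/2)).
With w = 36 mm and α/2 = 39.2°, tan(α/2) ≈ 0.81558, so f ≈ 36 / 1.63116 ≈ 22.0702 mm.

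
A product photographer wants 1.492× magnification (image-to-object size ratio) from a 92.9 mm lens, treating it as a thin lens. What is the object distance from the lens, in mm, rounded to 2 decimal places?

With m = dᵢ/dₒ and 1/f = 1/dₒ + 1/dᵢ, substituting dᵢ = m·dₒ gives 1/f = (1 + 1/m)/dₒ, hence dₒ = f·(1 + 1/m).
dₒ = 92.9 × (1 + 1/1.492) = 92.9 × 1.67024 ≈ 155.165 mm.

155.17 mm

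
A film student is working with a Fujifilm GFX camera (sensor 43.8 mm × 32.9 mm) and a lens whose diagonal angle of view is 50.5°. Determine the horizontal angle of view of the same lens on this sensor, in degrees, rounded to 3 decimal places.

41.323°

Sensor diagonal = √(43.8² + 32.9²) = √3000.8500 ≈ 54.7800 mm.
From the diagonal AOV: f = 54.7800 / (2·tan(25.25°)) = 54.7800 / 0.94326 ≈ 58.0751 mm.
Horizontal AOV = 2·arctan(43.8 / (2 × 58.0751)) = 2·arctan(0.37710) ≈ 41.3227°.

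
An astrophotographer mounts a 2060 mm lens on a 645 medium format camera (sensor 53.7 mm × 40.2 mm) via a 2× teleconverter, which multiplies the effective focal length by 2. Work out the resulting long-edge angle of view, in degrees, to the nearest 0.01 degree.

Effective focal length f = 2060 × 2 = 4120 mm.
α = 2·arctan(53.7 / (2 × 4120)) = 2·arctan(0.00652) ≈ 0.7468°.

0.75°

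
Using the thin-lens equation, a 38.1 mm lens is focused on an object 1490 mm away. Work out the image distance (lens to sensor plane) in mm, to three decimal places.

39.100 mm

1/dᵢ = 1/f − 1/dₒ = 1/38.1 − 1/1490 = 0.0255756 mm⁻¹.
dᵢ = 1/0.0255756 ≈ 39.0998 mm.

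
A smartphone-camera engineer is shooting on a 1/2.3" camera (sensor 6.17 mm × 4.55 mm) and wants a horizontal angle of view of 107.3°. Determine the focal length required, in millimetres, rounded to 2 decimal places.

2.27 mm

From α = 2·arctan(w/2f) we get f = w / (2·tan(α/2)).
With w = 6.17 mm and α/2 = 53.65°, tan(α/2) ≈ 1.35885, so f ≈ 6.17 / 2.71770 ≈ 2.2703 mm.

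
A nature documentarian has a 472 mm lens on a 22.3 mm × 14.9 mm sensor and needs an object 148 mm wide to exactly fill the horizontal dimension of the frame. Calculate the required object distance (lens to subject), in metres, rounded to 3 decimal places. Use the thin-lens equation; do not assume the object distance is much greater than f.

Magnification m = w/W = dᵢ/dₒ; combined with 1/f = 1/dₒ + 1/dᵢ this gives dₒ = f·(1 + W/w).
dₒ = 472 mm × (1 + 148/22.3) = 472 × 7.6368 ≈ 3604.556 mm = 3.60456 m.

3.605 m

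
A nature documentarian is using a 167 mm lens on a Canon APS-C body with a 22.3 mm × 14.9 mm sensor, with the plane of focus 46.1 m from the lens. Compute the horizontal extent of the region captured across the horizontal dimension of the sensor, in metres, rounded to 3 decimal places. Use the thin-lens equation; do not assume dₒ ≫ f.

dₒ: 46.1 m = 46100 mm.
Similar triangles through the lens centre give W/dₒ = w/dᵢ; with 1/f = 1/dₒ + 1/dᵢ this gives W = w·(dₒ − f)/f.
W = 22.3 mm × (46100 − 167) / 167 = 22.3 × 275.0479 ≈ 6133.568 mm = 6.13357 m.

6.134 m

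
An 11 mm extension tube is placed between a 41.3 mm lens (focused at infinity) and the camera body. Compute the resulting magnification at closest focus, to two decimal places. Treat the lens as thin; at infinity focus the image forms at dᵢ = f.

The tube moves the image plane from f to f + e, so dᵢ = 41.3 + 11 = 52.3 mm. Focus is achieved when 1/f = 1/dₒ + 1/dᵢ, giving dₒ = 1/(1/f − 1/(f+e)).
Magnification m = dᵢ/dₒ = (f+e)·(1/f − 1/(f+e)) = e/f = 11/41.3 ≈ 0.2663.

0.27×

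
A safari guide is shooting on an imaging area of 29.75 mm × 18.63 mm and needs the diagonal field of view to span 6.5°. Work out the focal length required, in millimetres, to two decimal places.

309.08 mm

Sensor diagonal = √(29.75² + 18.63²) = √1232.1394 ≈ 35.1018 mm.
From α = 2·arctan(d/2f) we get f = d / (2·tan(α/2)).
With d = 35.1018 mm and α/2 = 3.25°, tan(α/2) ≈ 0.05678, so f ≈ 35.1018 / 0.11357 ≈ 309.0815 mm.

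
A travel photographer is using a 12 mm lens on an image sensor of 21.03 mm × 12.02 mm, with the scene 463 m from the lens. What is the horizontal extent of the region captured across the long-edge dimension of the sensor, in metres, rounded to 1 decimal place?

dₒ: 463 m = 463000 mm.
Similar triangles through the lens centre give W/dₒ = w/dᵢ; with 1/f = 1/dₒ + 1/dᵢ this gives W = w·(dₒ − f)/f.
W = 21.03 mm × (463000 − 12) / 12 = 21.03 × 38582.3333 ≈ 811386.470 mm = 811.386 m.

811.4 m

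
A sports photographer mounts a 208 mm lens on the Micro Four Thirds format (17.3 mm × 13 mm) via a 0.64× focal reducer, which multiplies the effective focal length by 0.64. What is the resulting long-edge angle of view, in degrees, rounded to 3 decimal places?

7.436°

Effective focal length f = 208 × 0.64 = 133.12 mm.
α = 2·arctan(17.3 / (2 × 133.12)) = 2·arctan(0.06498) ≈ 7.4356°.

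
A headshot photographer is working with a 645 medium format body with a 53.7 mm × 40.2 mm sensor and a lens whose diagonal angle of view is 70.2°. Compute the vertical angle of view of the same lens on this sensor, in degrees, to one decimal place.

45.7°

Sensor diagonal = √(53.7² + 40.2²) = √4499.7300 ≈ 67.0800 mm.
From the diagonal AOV: f = 67.0800 / (2·tan(35.1°)) = 67.0800 / 1.40562 ≈ 47.7226 mm.
Vertical AOV = 2·arctan(40.2 / (2 × 47.7226)) = 2·arctan(0.42118) ≈ 45.6801°.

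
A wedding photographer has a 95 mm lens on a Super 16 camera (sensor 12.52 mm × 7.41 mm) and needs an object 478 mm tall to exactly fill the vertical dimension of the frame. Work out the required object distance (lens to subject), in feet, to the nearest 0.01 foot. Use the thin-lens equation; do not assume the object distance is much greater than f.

Magnification m = h/W = dᵢ/dₒ; combined with 1/f = 1/dₒ + 1/dᵢ this gives dₒ = f·(1 + W/h).
dₒ = 95 mm × (1 + 478/7.41) = 95 × 65.5074 ≈ 6223.205 mm = 6223.205/304.8 ft = 20.4173 ft.

20.42 ft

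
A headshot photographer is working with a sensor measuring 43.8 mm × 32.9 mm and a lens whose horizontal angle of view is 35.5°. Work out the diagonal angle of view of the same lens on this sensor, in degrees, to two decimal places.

43.64°

From the horizontal AOV: f = 43.8 / (2·tan(17.75°)) = 43.8 / 0.64021 ≈ 68.4156 mm.
Sensor diagonal = √(43.8² + 32.9²) = √3000.8500 ≈ 54.7800 mm.
Diagonal AOV = 2·arctan(54.7800 / (2 × 68.4156)) = 2·arctan(0.40035) ≈ 43.6371°.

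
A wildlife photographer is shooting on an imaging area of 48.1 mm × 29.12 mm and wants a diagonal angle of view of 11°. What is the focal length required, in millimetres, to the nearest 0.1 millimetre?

292.0 mm

Sensor diagonal = √(48.1² + 29.12²) = √3161.5844 ≈ 56.2280 mm.
From α = 2·arctan(d/2f) we get f = d / (2·tan(α/2)).
With d = 56.2280 mm and α/2 = 5.5°, tan(α/2) ≈ 0.09629, so f ≈ 56.2280 / 0.19258 ≈ 291.9749 mm.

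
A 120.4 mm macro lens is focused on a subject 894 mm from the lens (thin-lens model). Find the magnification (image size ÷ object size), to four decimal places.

0.1556×

Thin lens: 1/f = 1/dₒ + 1/dᵢ → 1/dᵢ = 1/120.4 − 1/894 = 0.0071871 mm⁻¹, so dᵢ ≈ 139.1386 mm.
Magnification m = dᵢ/dₒ = 139.1386/894 ≈ 0.15564.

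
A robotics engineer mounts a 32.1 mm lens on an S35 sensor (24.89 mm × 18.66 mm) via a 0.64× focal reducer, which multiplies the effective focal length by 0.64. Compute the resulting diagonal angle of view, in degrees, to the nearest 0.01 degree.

74.26°

Effective focal length f = 32.1 × 0.64 = 20.544 mm.
Sensor diagonal = √(24.89² + 18.66²) = √967.7077 ≈ 31.1080 mm.
α = 2·arctan(31.108 / (2 × 20.544)) = 2·arctan(0.75711) ≈ 74.2592°.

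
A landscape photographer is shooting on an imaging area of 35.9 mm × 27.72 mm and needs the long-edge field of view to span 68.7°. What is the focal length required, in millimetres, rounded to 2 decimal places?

26.26 mm

From α = 2·arctan(w/2f) we get f = w / (2·tan(α/2)).
With w = 35.9 mm and α/2 = 34.35°, tan(α/2) ≈ 0.68343, so f ≈ 35.9 / 1.36687 ≈ 26.2645 mm.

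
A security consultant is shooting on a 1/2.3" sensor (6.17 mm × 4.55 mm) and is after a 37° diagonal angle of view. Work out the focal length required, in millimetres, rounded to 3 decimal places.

Sensor diagonal = √(6.17² + 4.55²) = √58.7714 ≈ 7.6663 mm.
From α = 2·arctan(d/2f) we get f = d / (2·tan(α/2)).
With d = 7.6663 mm and α/2 = 18.5°, tan(α/2) ≈ 0.33460, so f ≈ 7.6663 / 0.66919 ≈ 11.4560 mm.

11.456 mm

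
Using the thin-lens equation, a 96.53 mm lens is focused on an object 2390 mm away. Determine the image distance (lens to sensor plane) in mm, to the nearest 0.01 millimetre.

100.59 mm

1/dᵢ = 1/f − 1/dₒ = 1/96.53 − 1/2390 = 0.0099411 mm⁻¹.
dᵢ = 1/0.0099411 ≈ 100.5929 mm.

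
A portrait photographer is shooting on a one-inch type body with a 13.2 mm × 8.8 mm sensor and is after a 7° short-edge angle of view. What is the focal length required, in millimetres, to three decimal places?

71.939 mm

From α = 2·arctan(h/2f) we get f = h / (2·tan(α/2)).
With h = 8.8 mm and α/2 = 3.5°, tan(α/2) ≈ 0.06116, so f ≈ 8.8 / 0.12233 ≈ 71.9394 mm.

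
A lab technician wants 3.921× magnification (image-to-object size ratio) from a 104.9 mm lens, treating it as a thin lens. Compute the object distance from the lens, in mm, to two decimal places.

131.65 mm

With m = dᵢ/dₒ and 1/f = 1/dₒ + 1/dᵢ, substituting dᵢ = m·dₒ gives 1/f = (1 + 1/m)/dₒ, hence dₒ = f·(1 + 1/m).
dₒ = 104.9 × (1 + 1/3.921) = 104.9 × 1.25504 ≈ 131.653 mm.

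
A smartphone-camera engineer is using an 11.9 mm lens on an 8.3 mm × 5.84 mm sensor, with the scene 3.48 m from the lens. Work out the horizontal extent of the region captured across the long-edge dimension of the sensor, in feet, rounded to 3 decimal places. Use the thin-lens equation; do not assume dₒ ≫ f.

7.936 ft

dₒ: 3.48 m = 3480 mm.
Similar triangles through the lens centre give W/dₒ = w/dᵢ; with 1/f = 1/dₒ + 1/dᵢ this gives W = w·(dₒ − f)/f.
W = 8.3 mm × (3480 − 11.9) / 11.9 = 8.3 × 291.4370 ≈ 2418.927 mm = 2418.927/304.8 ft = 7.93611 ft.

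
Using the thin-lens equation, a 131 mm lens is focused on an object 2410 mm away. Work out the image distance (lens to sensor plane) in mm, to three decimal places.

138.530 mm

1/dᵢ = 1/f − 1/dₒ = 1/131 − 1/2410 = 0.0072187 mm⁻¹.
dᵢ = 1/0.0072187 ≈ 138.5301 mm.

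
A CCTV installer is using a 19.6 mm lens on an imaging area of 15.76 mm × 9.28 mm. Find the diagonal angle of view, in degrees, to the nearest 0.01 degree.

50.02°

Sensor diagonal = √(15.76² + 9.28²) = √334.4960 ≈ 18.2892 mm.
Angle of view α = 2·arctan(d/2f) with d = 18.2892 mm and f = 19.6 mm.
d/2f = 0.46656; arctan(0.46656) ≈ 25.0120°, so α ≈ 50.0239°.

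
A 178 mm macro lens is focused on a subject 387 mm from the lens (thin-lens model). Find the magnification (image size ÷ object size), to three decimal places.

0.852×

Thin lens: 1/f = 1/dₒ + 1/dᵢ → 1/dᵢ = 1/178 − 1/387 = 0.0030340 mm⁻¹, so dᵢ ≈ 329.5981 mm.
Magnification m = dᵢ/dₒ = 329.5981/387 ≈ 0.85167.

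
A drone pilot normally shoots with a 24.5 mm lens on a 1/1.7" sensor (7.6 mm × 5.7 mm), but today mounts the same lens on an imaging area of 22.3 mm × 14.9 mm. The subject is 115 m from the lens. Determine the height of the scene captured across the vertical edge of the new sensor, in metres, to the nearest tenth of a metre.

69.9 m

The focal length stays 24.5 mm; the relevant sensor dimension is now h = 14.9 mm. Object distance dₒ = 115 m = 115000 mm.
Thin-lens field height W = h·(dₒ − f)/f = 14.9 × (115000 − 24.5)/24.5 ≈ 69923.876 mm = 69.9239 m.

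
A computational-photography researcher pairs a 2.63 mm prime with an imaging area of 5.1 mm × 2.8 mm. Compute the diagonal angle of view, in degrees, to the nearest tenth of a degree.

Sensor diagonal = √(5.1² + 2.8²) = √33.8500 ≈ 5.8181 mm.
Angle of view α = 2·arctan(d/2f) with d = 5.8181 mm and f = 2.63 mm.
d/2f = 1.10610; arctan(1.10610) ≈ 47.8839°, so α ≈ 95.7679°.

95.8°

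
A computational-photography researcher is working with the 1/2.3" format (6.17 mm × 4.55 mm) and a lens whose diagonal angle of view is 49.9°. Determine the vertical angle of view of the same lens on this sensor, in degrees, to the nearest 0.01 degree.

30.87°

Sensor diagonal = √(6.17² + 4.55²) = √58.7714 ≈ 7.6663 mm.
From the diagonal AOV: f = 7.6663 / (2·tan(24.95°)) = 7.6663 / 0.93049 ≈ 8.2389 mm.
Vertical AOV = 2·arctan(4.55 / (2 × 8.2389)) = 2·arctan(0.27613) ≈ 30.8727°.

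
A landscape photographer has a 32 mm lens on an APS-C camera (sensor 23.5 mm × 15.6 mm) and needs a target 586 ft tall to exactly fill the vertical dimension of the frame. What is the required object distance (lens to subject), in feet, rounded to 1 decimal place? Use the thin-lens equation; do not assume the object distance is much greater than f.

1202.2 ft

W: 586 ft × 304.8 mm/ft = 178612.79 mm.
Magnification m = h/W = dᵢ/dₒ; combined with 1/f = 1/dₒ + 1/dᵢ this gives dₒ = f·(1 + W/h).
dₒ = 32 mm × (1 + 178613/15.6) = 32 × 11450.5381 ≈ 366417.219 mm = 366417.219/304.8 ft = 1202.16 ft.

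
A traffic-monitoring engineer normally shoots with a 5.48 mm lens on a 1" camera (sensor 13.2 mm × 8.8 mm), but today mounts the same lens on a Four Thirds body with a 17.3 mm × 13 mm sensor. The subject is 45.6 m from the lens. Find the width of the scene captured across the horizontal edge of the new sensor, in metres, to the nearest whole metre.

The focal length stays 5.48 mm; the relevant sensor dimension is now w = 17.3 mm. Object distance dₒ = 45.6 m = 45600 mm.
Thin-lens field width W = w·(dₒ − f)/f = 17.3 × (45600 − 5.48)/5.48 ≈ 143938.904 mm = 143.939 m.

144 m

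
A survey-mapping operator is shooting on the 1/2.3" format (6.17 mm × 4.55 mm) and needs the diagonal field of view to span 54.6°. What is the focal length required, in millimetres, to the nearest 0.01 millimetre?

Sensor diagonal = √(6.17² + 4.55²) = √58.7714 ≈ 7.6663 mm.
From α = 2·arctan(d/2f) we get f = d / (2·tan(α/2)).
With d = 7.6663 mm and α/2 = 27.3°, tan(α/2) ≈ 0.51614, so f ≈ 7.6663 / 1.03228 ≈ 7.4265 mm.

7.43 mm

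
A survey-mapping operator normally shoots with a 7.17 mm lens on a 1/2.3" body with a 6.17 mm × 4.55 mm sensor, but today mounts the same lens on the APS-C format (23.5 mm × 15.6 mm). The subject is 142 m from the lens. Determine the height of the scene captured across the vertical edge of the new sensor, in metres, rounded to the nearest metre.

309 m

The focal length stays 7.17 mm; the relevant sensor dimension is now h = 15.6 mm. Object distance dₒ = 142 m = 142000 mm.
Thin-lens field height W = h·(dₒ − f)/f = 15.6 × (142000 − 7.17)/7.17 ≈ 308938.375 mm = 308.938 m.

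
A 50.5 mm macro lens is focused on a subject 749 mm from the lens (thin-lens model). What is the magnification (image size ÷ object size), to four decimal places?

0.0723×

Thin lens: 1/f = 1/dₒ + 1/dᵢ → 1/dᵢ = 1/50.5 − 1/749 = 0.0184669 mm⁻¹, so dᵢ ≈ 54.1510 mm.
Magnification m = dᵢ/dₒ = 54.1510/749 ≈ 0.07230.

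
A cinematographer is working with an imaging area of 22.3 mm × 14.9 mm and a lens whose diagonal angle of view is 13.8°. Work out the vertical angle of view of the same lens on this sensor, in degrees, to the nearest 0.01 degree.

Sensor diagonal = √(22.3² + 14.9²) = √719.3000 ≈ 26.8198 mm.
From the diagonal AOV: f = 26.8198 / (2·tan(6.9°)) = 26.8198 / 0.24203 ≈ 110.8133 mm.
Vertical AOV = 2·arctan(14.9 / (2 × 110.8133)) = 2·arctan(0.06723) ≈ 7.6924°.

7.69°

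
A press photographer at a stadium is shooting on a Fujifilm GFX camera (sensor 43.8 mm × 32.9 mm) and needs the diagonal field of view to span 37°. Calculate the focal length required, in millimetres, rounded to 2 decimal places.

81.86 mm

Sensor diagonal = √(43.8² + 32.9²) = √3000.8500 ≈ 54.7800 mm.
From α = 2·arctan(d/2f) we get f = d / (2·tan(α/2)).
With d = 54.7800 mm and α/2 = 18.5°, tan(α/2) ≈ 0.33460, so f ≈ 54.7800 / 0.66919 ≈ 81.8601 mm.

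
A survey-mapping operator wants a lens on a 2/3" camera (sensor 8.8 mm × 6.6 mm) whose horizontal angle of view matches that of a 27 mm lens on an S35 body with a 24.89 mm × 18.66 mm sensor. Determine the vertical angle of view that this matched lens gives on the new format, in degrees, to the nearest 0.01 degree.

Equal horizontal AOV ⇒ f₂ = f₁ · 8.8/24.89 = 27 × 0.35356 ≈ 9.5460 mm.
Vertical AOV on the new format = 2·arctan(6.6 / (2 × 9.5460)) = 2·arctan(0.34569) ≈ 38.1400°.

38.14°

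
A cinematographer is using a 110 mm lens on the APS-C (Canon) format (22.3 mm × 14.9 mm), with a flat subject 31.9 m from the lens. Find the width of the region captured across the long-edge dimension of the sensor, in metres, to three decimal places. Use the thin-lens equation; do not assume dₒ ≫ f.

6.445 m

dₒ: 31.9 m = 31900 mm.
Similar triangles through the lens centre give W/dₒ = w/dᵢ; with 1/f = 1/dₒ + 1/dᵢ this gives W = w·(dₒ − f)/f.
W = 22.3 mm × (31900 − 110) / 110 = 22.3 × 289.0000 ≈ 6444.700 mm = 6.4447 m.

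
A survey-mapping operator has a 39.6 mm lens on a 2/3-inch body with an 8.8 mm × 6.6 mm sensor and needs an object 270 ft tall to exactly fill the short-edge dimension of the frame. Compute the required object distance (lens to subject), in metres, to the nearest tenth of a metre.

W: 270 ft × 304.8 mm/ft = 82296.00 mm.
Magnification m = h/W = dᵢ/dₒ; combined with 1/f = 1/dₒ + 1/dᵢ this gives dₒ = f·(1 + W/h).
dₒ = 39.6 mm × (1 + 82296/6.6) = 39.6 × 12470.0905 ≈ 493815.584 mm = 493.816 m.

493.8 m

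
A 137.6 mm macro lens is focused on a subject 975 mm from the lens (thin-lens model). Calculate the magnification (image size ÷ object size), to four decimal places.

Thin lens: 1/f = 1/dₒ + 1/dᵢ → 1/dᵢ = 1/137.6 − 1/975 = 0.0062418 mm⁻¹, so dᵢ ≈ 160.2102 mm.
Magnification m = dᵢ/dₒ = 160.2102/975 ≈ 0.16432.

0.1643×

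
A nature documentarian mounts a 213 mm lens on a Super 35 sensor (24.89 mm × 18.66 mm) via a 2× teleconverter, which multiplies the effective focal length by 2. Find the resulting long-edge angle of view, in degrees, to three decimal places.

Effective focal length f = 213 × 2 = 426 mm.
α = 2·arctan(24.89 / (2 × 426)) = 2·arctan(0.02921) ≈ 3.3467°.

3.347°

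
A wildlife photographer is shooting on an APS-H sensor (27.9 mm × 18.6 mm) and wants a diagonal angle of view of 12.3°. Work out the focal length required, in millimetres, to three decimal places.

155.596 mm

Sensor diagonal = √(27.9² + 18.6²) = √1124.3700 ≈ 33.5316 mm.
From α = 2·arctan(d/2f) we get f = d / (2·tan(α/2)).
With d = 33.5316 mm and α/2 = 6.15°, tan(α/2) ≈ 0.10775, so f ≈ 33.5316 / 0.21550 ≈ 155.5965 mm.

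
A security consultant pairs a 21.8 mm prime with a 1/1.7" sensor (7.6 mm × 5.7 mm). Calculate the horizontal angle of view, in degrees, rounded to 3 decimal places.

Angle of view α = 2·arctan(w/2f) with w = 7.6 mm and f = 21.8 mm.
w/2f = 0.17431; arctan(0.17431) ≈ 9.8880°, so α ≈ 19.7760°.

19.776°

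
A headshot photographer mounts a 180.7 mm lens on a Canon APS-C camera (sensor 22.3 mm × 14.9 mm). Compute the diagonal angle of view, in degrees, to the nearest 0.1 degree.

Sensor diagonal = √(22.3² + 14.9²) = √719.3000 ≈ 26.8198 mm.
Angle of view α = 2·arctan(d/2f) with d = 26.8198 mm and f = 180.7 mm.
d/2f = 0.07421; arctan(0.07421) ≈ 4.2442°, so α ≈ 8.4884°.

8.5°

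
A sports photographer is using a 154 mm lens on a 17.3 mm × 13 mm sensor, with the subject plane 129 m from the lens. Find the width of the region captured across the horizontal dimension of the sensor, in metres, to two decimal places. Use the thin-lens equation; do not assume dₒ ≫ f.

dₒ: 129 m = 129000 mm.
Similar triangles through the lens centre give W/dₒ = w/dᵢ; with 1/f = 1/dₒ + 1/dᵢ this gives W = w·(dₒ − f)/f.
W = 17.3 mm × (129000 − 154) / 154 = 17.3 × 836.6623 ≈ 14474.258 mm = 14.4743 m.

14.47 m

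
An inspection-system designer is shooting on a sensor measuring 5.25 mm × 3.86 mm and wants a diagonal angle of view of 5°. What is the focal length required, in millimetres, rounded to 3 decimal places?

Sensor diagonal = √(5.25² + 3.86²) = √42.4621 ≈ 6.5163 mm.
From α = 2·arctan(d/2f) we get f = d / (2·tan(α/2)).
With d = 6.5163 mm and α/2 = 2.5°, tan(α/2) ≈ 0.04366, so f ≈ 6.5163 / 0.08732 ≈ 74.6238 mm.

74.624 mm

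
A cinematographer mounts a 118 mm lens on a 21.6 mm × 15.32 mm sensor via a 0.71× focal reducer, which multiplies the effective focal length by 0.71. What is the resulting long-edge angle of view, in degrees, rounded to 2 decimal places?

Effective focal length f = 118 × 0.71 = 83.78 mm.
α = 2·arctan(21.6 / (2 × 83.78)) = 2·arctan(0.12891) ≈ 14.6909°.

14.69°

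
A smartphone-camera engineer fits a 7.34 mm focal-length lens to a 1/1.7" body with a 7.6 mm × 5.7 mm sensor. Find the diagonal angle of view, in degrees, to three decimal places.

Sensor diagonal = √(7.6² + 5.7²) = √90.2500 ≈ 9.5000 mm.
Angle of view α = 2·arctan(d/2f) with d = 9.5000 mm and f = 7.34 mm.
d/2f = 0.64714; arctan(0.64714) ≈ 32.9085°, so α ≈ 65.8170°.

65.817°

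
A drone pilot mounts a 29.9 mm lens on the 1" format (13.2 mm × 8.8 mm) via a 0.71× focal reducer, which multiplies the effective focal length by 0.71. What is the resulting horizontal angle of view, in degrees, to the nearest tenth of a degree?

34.5°

Effective focal length f = 29.9 × 0.71 = 21.229 mm.
α = 2·arctan(13.2 / (2 × 21.229)) = 2·arctan(0.31090) ≈ 34.5405°.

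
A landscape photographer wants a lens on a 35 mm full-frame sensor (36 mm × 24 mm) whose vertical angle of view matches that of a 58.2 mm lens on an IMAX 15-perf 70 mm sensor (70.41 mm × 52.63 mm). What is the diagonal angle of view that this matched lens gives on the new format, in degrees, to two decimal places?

78.37°

Equal vertical AOV ⇒ f₂ = f₁ · 24/52.63 = 58.2 × 0.45601 ≈ 26.5400 mm.
Sensor diagonal = √(36² + 24²) = √1872.0000 ≈ 43.2666 mm.
Diagonal AOV on the new format = 2·arctan(43.2666 / (2 × 26.5400)) = 2·arctan(0.81512) ≈ 78.3684°.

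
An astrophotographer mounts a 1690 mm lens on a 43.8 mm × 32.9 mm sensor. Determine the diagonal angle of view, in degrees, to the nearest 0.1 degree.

1.9°

Sensor diagonal = √(43.8² + 32.9²) = √3000.8500 ≈ 54.7800 mm.
Angle of view α = 2·arctan(d/2f) with d = 54.7800 mm and f = 1690 mm.
d/2f = 0.01621; arctan(0.01621) ≈ 0.9285°, so α ≈ 1.8570°.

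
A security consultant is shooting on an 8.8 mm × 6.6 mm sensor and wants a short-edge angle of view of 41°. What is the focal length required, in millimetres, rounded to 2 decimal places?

8.83 mm

From α = 2·arctan(h/2f) we get f = h / (2·tan(α/2)).
With h = 6.6 mm and α/2 = 20.5°, tan(α/2) ≈ 0.37388, so f ≈ 6.6 / 0.74777 ≈ 8.8263 mm.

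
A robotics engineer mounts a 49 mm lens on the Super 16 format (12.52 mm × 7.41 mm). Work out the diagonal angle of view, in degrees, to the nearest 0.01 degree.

16.89°

Sensor diagonal = √(12.52² + 7.41²) = √211.6585 ≈ 14.5485 mm.
Angle of view α = 2·arctan(d/2f) with d = 14.5485 mm and f = 49 mm.
d/2f = 0.14845; arctan(0.14845) ≈ 8.4441°, so α ≈ 16.8882°.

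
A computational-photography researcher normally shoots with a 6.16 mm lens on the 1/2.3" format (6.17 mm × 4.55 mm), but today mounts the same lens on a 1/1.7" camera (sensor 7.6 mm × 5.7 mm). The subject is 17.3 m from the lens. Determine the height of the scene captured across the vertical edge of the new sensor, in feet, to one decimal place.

The focal length stays 6.16 mm; the relevant sensor dimension is now h = 5.7 mm. Object distance dₒ = 17.3 m = 17300 mm.
Thin-lens field height W = h·(dₒ − f)/f = 5.7 × (17300 − 6.16)/6.16 ≈ 16002.417 mm = 16002.417/304.8 ft = 52.5014 ft.

52.5 ft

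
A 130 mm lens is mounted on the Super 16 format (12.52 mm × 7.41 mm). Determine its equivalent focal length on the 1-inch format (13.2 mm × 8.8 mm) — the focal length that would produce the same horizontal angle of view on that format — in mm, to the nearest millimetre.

137 mm

Equal angle of view means equal width/f ratio, so f₂ = f₁ · (width₂/width₁) = 130 × 13.2/12.52.
f₂ = 130 × 1.05431 ≈ 137.061 mm.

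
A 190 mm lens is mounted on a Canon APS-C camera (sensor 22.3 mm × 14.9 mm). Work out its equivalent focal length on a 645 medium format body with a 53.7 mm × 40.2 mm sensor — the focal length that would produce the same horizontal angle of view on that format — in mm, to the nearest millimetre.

Equal angle of view means equal width/f ratio, so f₂ = f₁ · (width₂/width₁) = 190 × 53.7/22.3.
f₂ = 190 × 2.40807 ≈ 457.534 mm.

458 mm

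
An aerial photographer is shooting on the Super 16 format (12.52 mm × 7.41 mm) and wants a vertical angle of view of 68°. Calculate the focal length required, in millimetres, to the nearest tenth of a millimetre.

5.5 mm

From α = 2·arctan(h/2f) we get f = h / (2·tan(α/2)).
With h = 7.41 mm and α/2 = 34°, tan(α/2) ≈ 0.67451, so f ≈ 7.41 / 1.34902 ≈ 5.4929 mm.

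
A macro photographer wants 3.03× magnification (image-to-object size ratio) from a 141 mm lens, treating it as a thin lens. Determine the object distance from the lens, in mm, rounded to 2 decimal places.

187.53 mm

With m = dᵢ/dₒ and 1/f = 1/dₒ + 1/dᵢ, substituting dᵢ = m·dₒ gives 1/f = (1 + 1/m)/dₒ, hence dₒ = f·(1 + 1/m).
dₒ = 141 × (1 + 1/3.03) = 141 × 1.33003 ≈ 187.535 mm.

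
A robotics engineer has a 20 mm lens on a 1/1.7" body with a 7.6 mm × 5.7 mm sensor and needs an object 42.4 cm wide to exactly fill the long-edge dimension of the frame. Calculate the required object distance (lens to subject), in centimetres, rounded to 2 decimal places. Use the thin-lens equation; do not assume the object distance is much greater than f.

W: 42.4 cm = 424 mm.
Magnification m = w/W = dᵢ/dₒ; combined with 1/f = 1/dₒ + 1/dᵢ this gives dₒ = f·(1 + W/w).
dₒ = 20 mm × (1 + 424/7.6) = 20 × 56.7895 ≈ 1135.789 mm = 113.579 cm.

113.58 cm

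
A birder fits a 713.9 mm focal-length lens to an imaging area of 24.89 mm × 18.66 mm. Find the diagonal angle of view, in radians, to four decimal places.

Sensor diagonal = √(24.89² + 18.66²) = √967.7077 ≈ 31.1080 mm.
Angle of view α = 2·arctan(d/2f) with d = 31.1080 mm and f = 713.9 mm.
d/2f = 0.02179; arctan(0.02179) ≈ 0.0218 rad, so α ≈ 0.0436 rad.

0.0436 rad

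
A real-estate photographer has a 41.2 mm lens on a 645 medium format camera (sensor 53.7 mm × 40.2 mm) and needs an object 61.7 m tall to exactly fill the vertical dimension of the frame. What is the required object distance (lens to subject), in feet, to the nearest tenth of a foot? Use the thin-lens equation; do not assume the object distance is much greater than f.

207.6 ft

W: 61.7 m = 61700 mm.
Magnification m = h/W = dᵢ/dₒ; combined with 1/f = 1/dₒ + 1/dᵢ this gives dₒ = f·(1 + W/h).
dₒ = 41.2 mm × (1 + 61700/40.2) = 41.2 × 1535.8259 ≈ 63276.026 mm = 63276.026/304.8 ft = 207.599 ft.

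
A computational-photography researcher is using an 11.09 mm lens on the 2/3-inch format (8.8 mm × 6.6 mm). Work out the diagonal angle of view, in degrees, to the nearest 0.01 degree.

Sensor diagonal = √(8.8² + 6.6²) = √121.0000 ≈ 11.0000 mm.
Angle of view α = 2·arctan(d/2f) with d = 11.0000 mm and f = 11.09 mm.
d/2f = 0.49594; arctan(0.49594) ≈ 26.3788°, so α ≈ 52.7575°.

52.76°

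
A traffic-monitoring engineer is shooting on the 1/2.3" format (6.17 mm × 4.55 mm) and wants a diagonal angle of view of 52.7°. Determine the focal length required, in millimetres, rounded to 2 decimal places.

Sensor diagonal = √(6.17² + 4.55²) = √58.7714 ≈ 7.6663 mm.
From α = 2·arctan(d/2f) we get f = d / (2·tan(α/2)).
With d = 7.6663 mm and α/2 = 26.35°, tan(α/2) ≈ 0.49532, so f ≈ 7.6663 / 0.99063 ≈ 7.7387 mm.

7.74 mm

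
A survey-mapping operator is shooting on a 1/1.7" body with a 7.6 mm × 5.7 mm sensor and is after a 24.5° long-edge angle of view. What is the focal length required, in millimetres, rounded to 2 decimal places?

From α = 2·arctan(w/2f) we get f = w / (2·tan(α/2)).
With w = 7.6 mm and α/2 = 12.25°, tan(α/2) ≈ 0.21712, so f ≈ 7.6 / 0.43424 ≈ 17.5017 mm.

17.50 mm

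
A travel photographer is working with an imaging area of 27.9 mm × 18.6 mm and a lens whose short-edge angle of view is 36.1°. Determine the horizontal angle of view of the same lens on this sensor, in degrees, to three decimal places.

From the short-edge AOV: f = 18.6 / (2·tan(18.05°)) = 18.6 / 0.65177 ≈ 28.5377 mm.
Horizontal AOV = 2·arctan(27.9 / (2 × 28.5377)) = 2·arctan(0.48883) ≈ 52.1013°.

52.101°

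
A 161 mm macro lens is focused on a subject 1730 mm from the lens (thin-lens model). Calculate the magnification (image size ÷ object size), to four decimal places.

0.1026×

Thin lens: 1/f = 1/dₒ + 1/dᵢ → 1/dᵢ = 1/161 − 1/1730 = 0.0056331 mm⁻¹, so dᵢ ≈ 177.5207 mm.
Magnification m = dᵢ/dₒ = 177.5207/1730 ≈ 0.10261.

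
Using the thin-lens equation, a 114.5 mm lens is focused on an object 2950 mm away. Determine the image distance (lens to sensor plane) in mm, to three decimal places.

119.124 mm

1/dᵢ = 1/f − 1/dₒ = 1/114.5 − 1/2950 = 0.0083946 mm⁻¹.
dᵢ = 1/0.0083946 ≈ 119.1236 mm.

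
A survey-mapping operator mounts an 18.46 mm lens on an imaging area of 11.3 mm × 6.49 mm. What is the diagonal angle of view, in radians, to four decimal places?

Sensor diagonal = √(11.3² + 6.49²) = √169.8101 ≈ 13.0311 mm.
Angle of view α = 2·arctan(d/2f) with d = 13.0311 mm and f = 18.46 mm.
d/2f = 0.35296; arctan(0.35296) ≈ 0.3393 rad, so α ≈ 0.6786 rad.

0.6786 rad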